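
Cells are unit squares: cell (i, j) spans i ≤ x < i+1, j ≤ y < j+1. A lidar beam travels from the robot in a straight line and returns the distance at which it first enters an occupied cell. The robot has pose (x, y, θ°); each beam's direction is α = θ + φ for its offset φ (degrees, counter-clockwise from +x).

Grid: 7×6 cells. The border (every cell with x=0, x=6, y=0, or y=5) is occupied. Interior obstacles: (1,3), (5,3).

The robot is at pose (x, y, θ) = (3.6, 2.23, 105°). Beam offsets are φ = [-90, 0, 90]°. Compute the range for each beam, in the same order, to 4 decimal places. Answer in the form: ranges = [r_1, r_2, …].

beam 1: φ=-90°, α=15°
  dir = (cos 15°, sin 15°) = (0.9659, 0.2588); from cell (3,2)
  next x-line at t=0.4141, next y-line at t=2.9751; Δt_x=1.0353, Δt_y=3.8637
    x: enter (4,2) at t=0.4141
    x: enter (5,2) at t=1.4494
    x: enter (6,2) at t=2.4847 ← occupied
  → r_1 = 2.4847
beam 2: φ=0°, α=105°
  dir = (cos 105°, sin 105°) = (-0.2588, 0.9659); from cell (3,2)
  next x-line at t=2.3182, next y-line at t=0.7972; Δt_x=3.8637, Δt_y=1.0353
    y: enter (3,3) at t=0.7972
    y: enter (3,4) at t=1.8324
    x: enter (2,4) at t=2.3182
    y: enter (2,5) at t=2.8677 ← occupied
  → r_2 = 2.8677
beam 3: φ=90°, α=195°
  dir = (cos 195°, sin 195°) = (-0.9659, -0.2588); from cell (3,2)
  next x-line at t=0.6212, next y-line at t=0.8887; Δt_x=1.0353, Δt_y=3.8637
    x: enter (2,2) at t=0.6212
    y: enter (2,1) at t=0.8887
    x: enter (1,1) at t=1.6564
    x: enter (0,1) at t=2.6917 ← occupied
  → r_3 = 2.6917

ranges = [2.4847, 2.8677, 2.6917]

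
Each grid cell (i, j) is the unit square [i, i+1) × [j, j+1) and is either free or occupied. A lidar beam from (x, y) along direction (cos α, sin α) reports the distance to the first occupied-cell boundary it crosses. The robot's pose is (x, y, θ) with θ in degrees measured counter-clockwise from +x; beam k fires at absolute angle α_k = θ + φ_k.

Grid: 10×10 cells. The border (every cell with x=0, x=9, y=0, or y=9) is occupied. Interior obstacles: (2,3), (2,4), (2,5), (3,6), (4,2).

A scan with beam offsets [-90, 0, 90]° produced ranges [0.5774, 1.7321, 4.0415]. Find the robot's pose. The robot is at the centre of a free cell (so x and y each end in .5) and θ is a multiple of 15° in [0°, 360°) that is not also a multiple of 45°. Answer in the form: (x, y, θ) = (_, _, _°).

(x, y, θ) = (5.5, 2.5, 300°)

The pose lattice has 59·16 = 944 candidates. Test each by forward raycasting.
  (1.5, 3.5, 165°): beam 1 = 1.9319 ≠ 0.5774 ✗
  (1.5, 5.5, 60°): beam 2 = 4.0415 ≠ 1.7321 ✗
  (1.5, 7.5, 345°): beam 1 = 1.9319 ≠ 0.5774 ✗
  (6.5, 6.5, 75°): beam 1 = 2.5882 ≠ 0.5774 ✗
  …
  (5.5, 2.5, 300°): r_1=0.5774, r_2=1.7321, r_3=4.0415 — all match ✓
No second candidate reproduces the full scan.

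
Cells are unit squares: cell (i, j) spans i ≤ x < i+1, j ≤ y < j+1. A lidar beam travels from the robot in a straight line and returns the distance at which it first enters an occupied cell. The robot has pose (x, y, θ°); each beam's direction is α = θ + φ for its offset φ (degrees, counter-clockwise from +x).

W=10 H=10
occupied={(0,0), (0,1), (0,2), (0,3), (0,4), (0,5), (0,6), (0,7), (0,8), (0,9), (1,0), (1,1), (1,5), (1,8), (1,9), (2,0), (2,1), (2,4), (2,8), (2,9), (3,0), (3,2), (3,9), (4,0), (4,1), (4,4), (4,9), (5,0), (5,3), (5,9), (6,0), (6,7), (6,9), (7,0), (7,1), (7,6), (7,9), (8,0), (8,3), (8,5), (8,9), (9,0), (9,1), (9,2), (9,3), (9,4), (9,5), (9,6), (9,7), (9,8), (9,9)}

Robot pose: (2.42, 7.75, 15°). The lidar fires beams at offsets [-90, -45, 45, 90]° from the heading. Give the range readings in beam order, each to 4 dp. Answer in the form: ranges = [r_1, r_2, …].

ranges = [4.9176, 7.5000, 0.2887, 0.2588]

beam 1: φ=-90°, α=285°
  direction (0.2588, -0.9659); cell (2,7); t to first gridline: x 2.2409, y 0.7765 (then +3.8637 / +1.0353)
    (2,6) via y @ 0.7765
    (2,5) via y @ 1.8117
    (3,5) via x @ 2.2409
    (3,4) via y @ 2.8470
    (3,3) via y @ 3.8823
    (3,2) via y @ 4.9176  # hit
  → r_1 = 4.9176
beam 2: φ=-45°, α=330°
  direction (0.8660, -0.5000); cell (2,7); t to first gridline: x 0.6697, y 1.5000 (then +1.1547 / +2.0000)
    (3,7) via x @ 0.6697
    (3,6) via y @ 1.5000
    (4,6) via x @ 1.8244
    (5,6) via x @ 2.9791
    (5,5) via y @ 3.5000
    (6,5) via x @ 4.1338
    (7,5) via x @ 5.2885
    (7,4) via y @ 5.5000
    (8,4) via x @ 6.4432
    (8,3) via y @ 7.5000  # hit
  → r_2 = 7.5000
beam 3: φ=45°, α=60°
  direction (0.5000, 0.8660); cell (2,7); t to first gridline: x 1.1600, y 0.2887 (then +2.0000 / +1.1547)
    (2,8) via y @ 0.2887  # hit
  → r_3 = 0.2887
beam 4: φ=90°, α=105°
  direction (-0.2588, 0.9659); cell (2,7); t to first gridline: x 1.6228, y 0.2588 (then +3.8637 / +1.0353)
    (2,8) via y @ 0.2588  # hit
  → r_4 = 0.2588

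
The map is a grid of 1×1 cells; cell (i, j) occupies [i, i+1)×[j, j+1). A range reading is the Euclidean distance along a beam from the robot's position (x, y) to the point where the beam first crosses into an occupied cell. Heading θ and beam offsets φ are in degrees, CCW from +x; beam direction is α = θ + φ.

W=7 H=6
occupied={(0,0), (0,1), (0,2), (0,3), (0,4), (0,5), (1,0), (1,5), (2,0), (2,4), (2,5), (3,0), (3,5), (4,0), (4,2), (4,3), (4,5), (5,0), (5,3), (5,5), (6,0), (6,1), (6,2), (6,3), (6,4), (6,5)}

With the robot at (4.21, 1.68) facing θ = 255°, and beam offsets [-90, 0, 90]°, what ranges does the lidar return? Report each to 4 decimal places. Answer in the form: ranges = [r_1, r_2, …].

ranges = [3.3232, 0.7040, 1.8531]

beam 1: φ=-90°, α=165°
  direction (-0.9659, 0.2588); cell (4,1); t to first gridline: x 0.2174, y 1.2364 (then +1.0353 / +3.8637)
    (3,1) via x @ 0.2174
    (3,2) via y @ 1.2364
    (2,2) via x @ 1.2527
    (1,2) via x @ 2.2880
    (0,2) via x @ 3.3232  # hit
  → r_1 = 3.3232
beam 2: φ=0°, α=255°
  direction (-0.2588, -0.9659); cell (4,1); t to first gridline: x 0.8114, y 0.7040 (then +3.8637 / +1.0353)
    (4,0) via y @ 0.7040  # hit
  → r_2 = 0.7040
beam 3: φ=90°, α=345°
  direction (0.9659, -0.2588); cell (4,1); t to first gridline: x 0.8179, y 2.6273 (then +1.0353 / +3.8637)
    (5,1) via x @ 0.8179
    (6,1) via x @ 1.8531  # hit
  → r_3 = 1.8531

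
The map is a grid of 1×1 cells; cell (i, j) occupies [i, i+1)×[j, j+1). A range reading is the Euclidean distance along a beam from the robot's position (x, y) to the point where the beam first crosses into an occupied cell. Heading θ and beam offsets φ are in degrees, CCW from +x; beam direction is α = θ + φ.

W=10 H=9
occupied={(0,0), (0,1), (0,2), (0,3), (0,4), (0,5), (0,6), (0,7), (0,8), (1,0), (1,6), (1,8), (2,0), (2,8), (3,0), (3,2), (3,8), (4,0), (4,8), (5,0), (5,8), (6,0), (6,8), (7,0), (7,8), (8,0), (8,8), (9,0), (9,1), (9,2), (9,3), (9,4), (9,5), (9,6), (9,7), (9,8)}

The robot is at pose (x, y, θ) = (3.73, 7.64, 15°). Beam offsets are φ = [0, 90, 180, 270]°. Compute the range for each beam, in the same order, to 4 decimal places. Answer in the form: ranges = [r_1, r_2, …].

beam 1: φ=0°, α=15°
  d=(0.9659,0.2588)  start (3,7)  tX=0.2795 tY=1.3909  stride 1/|dx|=1.0353 1/|dy|=3.8637
    cross x-line → (4,7), t=0.2795
    cross x-line → (5,7), t=1.3148
    cross y-line → (5,8), t=1.3909 (wall)
  → r_1 = 1.3909
beam 2: φ=90°, α=105°
  d=(-0.2588,0.9659)  start (3,7)  tX=2.8205 tY=0.3727  stride 1/|dx|=3.8637 1/|dy|=1.0353
    cross y-line → (3,8), t=0.3727 (wall)
  → r_2 = 0.3727
beam 3: φ=180°, α=195°
  d=(-0.9659,-0.2588)  start (3,7)  tX=0.7558 tY=2.4728  stride 1/|dx|=1.0353 1/|dy|=3.8637
    cross x-line → (2,7), t=0.7558
    cross x-line → (1,7), t=1.7910
    cross y-line → (1,6), t=2.4728 (wall)
  → r_3 = 2.4728
beam 4: φ=270°, α=285°
  d=(0.2588,-0.9659)  start (3,7)  tX=1.0432 tY=0.6626  stride 1/|dx|=3.8637 1/|dy|=1.0353
    cross y-line → (3,6), t=0.6626
    cross x-line → (4,6), t=1.0432
    cross y-line → (4,5), t=1.6979
    cross y-line → (4,4), t=2.7331
    cross y-line → (4,3), t=3.7684
    cross y-line → (4,2), t=4.8037
    cross x-line → (5,2), t=4.9069
    cross y-line → (5,1), t=5.8390
    cross y-line → (5,0), t=6.8742 (wall)
  → r_4 = 6.8742

ranges = [1.3909, 0.3727, 2.4728, 6.8742]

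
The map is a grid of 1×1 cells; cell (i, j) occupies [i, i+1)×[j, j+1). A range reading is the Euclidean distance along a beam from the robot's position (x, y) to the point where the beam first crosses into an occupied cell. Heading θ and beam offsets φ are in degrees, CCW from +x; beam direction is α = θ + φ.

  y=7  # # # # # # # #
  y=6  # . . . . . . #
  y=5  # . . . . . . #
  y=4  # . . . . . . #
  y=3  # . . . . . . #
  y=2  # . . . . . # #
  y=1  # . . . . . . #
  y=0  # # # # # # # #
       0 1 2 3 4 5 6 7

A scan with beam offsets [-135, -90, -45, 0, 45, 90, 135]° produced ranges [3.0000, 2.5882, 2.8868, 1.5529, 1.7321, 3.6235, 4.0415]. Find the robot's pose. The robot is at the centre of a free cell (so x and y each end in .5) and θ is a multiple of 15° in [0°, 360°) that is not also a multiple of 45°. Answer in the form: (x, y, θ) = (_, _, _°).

(x, y, θ) = (4.5, 5.5, 75°)

The pose lattice has 35·16 = 560 candidates. Test each by forward raycasting.
  (4.5, 4.5, 30°): beam 1 = 3.6235 ≠ 3.0000 ✗
  (1.5, 1.5, 165°): beam 1 = 6.3509 ≠ 3.0000 ✗
  (1.5, 2.5, 60°): beam 1 = 1.5529 ≠ 3.0000 ✗
  …
  (4.5, 5.5, 75°): r_1=3.0000, r_2=2.5882, r_3=2.8868, r_4=1.5529, r_5=1.7321, r_6=3.6235, r_7=4.0415 — all match ✓
Only this pose fits every beam.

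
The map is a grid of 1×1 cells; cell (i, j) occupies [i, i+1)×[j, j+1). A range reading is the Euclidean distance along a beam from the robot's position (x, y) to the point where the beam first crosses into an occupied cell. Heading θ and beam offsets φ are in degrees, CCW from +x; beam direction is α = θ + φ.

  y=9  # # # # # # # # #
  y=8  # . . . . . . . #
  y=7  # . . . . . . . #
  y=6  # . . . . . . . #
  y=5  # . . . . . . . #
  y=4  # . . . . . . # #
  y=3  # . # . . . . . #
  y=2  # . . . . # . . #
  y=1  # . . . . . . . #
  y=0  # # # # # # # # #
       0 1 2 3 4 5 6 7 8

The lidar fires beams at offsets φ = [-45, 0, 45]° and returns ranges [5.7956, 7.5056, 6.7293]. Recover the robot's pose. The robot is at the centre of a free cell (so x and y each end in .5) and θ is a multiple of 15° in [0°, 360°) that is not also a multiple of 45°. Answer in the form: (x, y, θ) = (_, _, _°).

(x, y, θ) = (7.5, 7.5, 210°)

Candidates: 53 free-cell centres × 16 headings = 848 poses. Raycast each; keep the one whose scan matches to 4 dp.
  (4.5, 8.5, 330°): beam 1 = 5.6940 ≠ 5.7956 ✗
  (3.5, 3.5, 210°): beam 1 = 0.5176 ≠ 5.7956 ✗
  (5.5, 8.5, 330°): beam 1 = 7.7646 ≠ 5.7956 ✗
  (1.5, 5.5, 300°): beam 1 = 1.9319 ≠ 5.7956 ✗
  (4.5, 2.5, 105°): beam 1 = 7.0000 ≠ 5.7956 ✗
  …
  (7.5, 7.5, 210°): r_1=5.7956, r_2=7.5056, r_3=6.7293 — all match ✓
Unique over the lattice → pose = (7.5, 7.5, 210°).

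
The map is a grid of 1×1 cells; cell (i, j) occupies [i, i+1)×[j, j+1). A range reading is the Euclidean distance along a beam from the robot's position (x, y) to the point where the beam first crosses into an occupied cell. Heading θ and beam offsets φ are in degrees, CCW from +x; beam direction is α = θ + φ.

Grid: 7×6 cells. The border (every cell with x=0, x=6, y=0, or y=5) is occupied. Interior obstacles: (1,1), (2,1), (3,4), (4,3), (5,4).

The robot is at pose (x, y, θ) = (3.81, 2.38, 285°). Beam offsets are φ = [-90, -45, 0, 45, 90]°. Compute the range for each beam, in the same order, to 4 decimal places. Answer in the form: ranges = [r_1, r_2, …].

ranges = [1.4682, 1.5935, 1.4287, 2.5288, 2.2673]

beam 1: φ=-90°, α=195°
  d=(-0.9659,-0.2588)  start (3,2)  tX=0.8386 tY=1.4682  stride 1/|dx|=1.0353 1/|dy|=3.8637
    cross x-line → (2,2), t=0.8386
    cross y-line → (2,1), t=1.4682 (wall)
  → r_1 = 1.4682
beam 2: φ=-45°, α=240°
  d=(-0.5000,-0.8660)  start (3,2)  tX=1.6200 tY=0.4388  stride 1/|dx|=2.0000 1/|dy|=1.1547
    cross y-line → (3,1), t=0.4388
    cross y-line → (3,0), t=1.5935 (wall)
  → r_2 = 1.5935
beam 3: φ=0°, α=285°
  d=(0.2588,-0.9659)  start (3,2)  tX=0.7341 tY=0.3934  stride 1/|dx|=3.8637 1/|dy|=1.0353
    cross y-line → (3,1), t=0.3934
    cross x-line → (4,1), t=0.7341
    cross y-line → (4,0), t=1.4287 (wall)
  → r_3 = 1.4287
beam 4: φ=45°, α=330°
  d=(0.8660,-0.5000)  start (3,2)  tX=0.2194 tY=0.7600  stride 1/|dx|=1.1547 1/|dy|=2.0000
    cross x-line → (4,2), t=0.2194
    cross y-line → (4,1), t=0.7600
    cross x-line → (5,1), t=1.3741
    cross x-line → (6,1), t=2.5288 (wall)
  → r_4 = 2.5288
beam 5: φ=90°, α=15°
  d=(0.9659,0.2588)  start (3,2)  tX=0.1967 tY=2.3955  stride 1/|dx|=1.0353 1/|dy|=3.8637
    cross x-line → (4,2), t=0.1967
    cross x-line → (5,2), t=1.2320
    cross x-line → (6,2), t=2.2673 (wall)
  → r_5 = 2.2673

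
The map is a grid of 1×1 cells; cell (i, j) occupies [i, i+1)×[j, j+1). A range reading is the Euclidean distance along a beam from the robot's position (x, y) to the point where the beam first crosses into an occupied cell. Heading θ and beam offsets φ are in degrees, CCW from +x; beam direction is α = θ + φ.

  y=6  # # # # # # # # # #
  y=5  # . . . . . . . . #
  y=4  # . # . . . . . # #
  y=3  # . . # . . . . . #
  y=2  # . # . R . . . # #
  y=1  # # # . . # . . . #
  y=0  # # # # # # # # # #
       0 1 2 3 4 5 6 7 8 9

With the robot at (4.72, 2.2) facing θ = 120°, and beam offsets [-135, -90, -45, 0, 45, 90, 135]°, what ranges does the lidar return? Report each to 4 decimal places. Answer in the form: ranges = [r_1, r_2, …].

beam 1: φ=-135°, α=345°
  dir = (cos 345°, sin 345°) = (0.9659, -0.2588); from cell (4,2)
  next x-line at t=0.2899, next y-line at t=0.7727; Δt_x=1.0353, Δt_y=3.8637
    x: enter (5,2) at t=0.2899
    y: enter (5,1) at t=0.7727 ← occupied
  → r_1 = 0.7727
beam 2: φ=-90°, α=30°
  dir = (cos 30°, sin 30°) = (0.8660, 0.5000); from cell (4,2)
  next x-line at t=0.3233, next y-line at t=1.6000; Δt_x=1.1547, Δt_y=2.0000
    x: enter (5,2) at t=0.3233
    x: enter (6,2) at t=1.4780
    y: enter (6,3) at t=1.6000
    x: enter (7,3) at t=2.6327
    y: enter (7,4) at t=3.6000
    x: enter (8,4) at t=3.7874 ← occupied
  → r_2 = 3.7874
beam 3: φ=-45°, α=75°
  dir = (cos 75°, sin 75°) = (0.2588, 0.9659); from cell (4,2)
  next x-line at t=1.0818, next y-line at t=0.8282; Δt_x=3.8637, Δt_y=1.0353
    y: enter (4,3) at t=0.8282
    x: enter (5,3) at t=1.0818
    y: enter (5,4) at t=1.8635
    y: enter (5,5) at t=2.8988
    y: enter (5,6) at t=3.9340 ← occupied
  → r_3 = 3.9340
beam 4: φ=0°, α=120°
  dir = (cos 120°, sin 120°) = (-0.5000, 0.8660); from cell (4,2)
  next x-line at t=1.4400, next y-line at t=0.9238; Δt_x=2.0000, Δt_y=1.1547
    y: enter (4,3) at t=0.9238
    x: enter (3,3) at t=1.4400 ← occupied
  → r_4 = 1.4400
beam 5: φ=45°, α=165°
  dir = (cos 165°, sin 165°) = (-0.9659, 0.2588); from cell (4,2)
  next x-line at t=0.7454, next y-line at t=3.0910; Δt_x=1.0353, Δt_y=3.8637
    x: enter (3,2) at t=0.7454
    x: enter (2,2) at t=1.7807 ← occupied
  → r_5 = 1.7807
beam 6: φ=90°, α=210°
  dir = (cos 210°, sin 210°) = (-0.8660, -0.5000); from cell (4,2)
  next x-line at t=0.8314, next y-line at t=0.4000; Δt_x=1.1547, Δt_y=2.0000
    y: enter (4,1) at t=0.4000
    x: enter (3,1) at t=0.8314
    x: enter (2,1) at t=1.9861 ← occupied
  → r_6 = 1.9861
beam 7: φ=135°, α=255°
  dir = (cos 255°, sin 255°) = (-0.2588, -0.9659); from cell (4,2)
  next x-line at t=2.7819, next y-line at t=0.2071; Δt_x=3.8637, Δt_y=1.0353
    y: enter (4,1) at t=0.2071
    y: enter (4,0) at t=1.2423 ← occupied
  → r_7 = 1.2423

ranges = [0.7727, 3.7874, 3.9340, 1.4400, 1.7807, 1.9861, 1.2423]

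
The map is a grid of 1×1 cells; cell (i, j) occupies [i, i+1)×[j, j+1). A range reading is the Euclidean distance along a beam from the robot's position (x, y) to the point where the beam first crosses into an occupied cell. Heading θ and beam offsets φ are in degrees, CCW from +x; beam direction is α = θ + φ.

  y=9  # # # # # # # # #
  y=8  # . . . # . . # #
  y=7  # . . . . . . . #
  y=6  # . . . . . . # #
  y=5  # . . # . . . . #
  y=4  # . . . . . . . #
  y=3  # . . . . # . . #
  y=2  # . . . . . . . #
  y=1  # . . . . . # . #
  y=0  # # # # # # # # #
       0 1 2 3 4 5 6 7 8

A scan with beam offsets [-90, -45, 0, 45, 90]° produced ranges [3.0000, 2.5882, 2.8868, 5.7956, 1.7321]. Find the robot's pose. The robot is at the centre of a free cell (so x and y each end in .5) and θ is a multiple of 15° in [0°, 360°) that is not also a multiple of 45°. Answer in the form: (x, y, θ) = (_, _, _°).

The pose lattice has 50·16 = 800 candidates. Test each by forward raycasting.
  (1.5, 1.5, 165°): beam 1 = 7.7646 ≠ 3.0000 ✗
  (4.5, 1.5, 105°): beam 1 = 1.5529 ≠ 3.0000 ✗
  (4.5, 7.5, 165°): beam 1 = 0.5176 ≠ 3.0000 ✗
  …
  (2.5, 2.5, 60°): r_1=3.0000, r_2=2.5882, r_3=2.8868, r_4=5.7956, r_5=1.7321 — all match ✓
Unique over the lattice → pose = (2.5, 2.5, 60°).

(x, y, θ) = (2.5, 2.5, 60°)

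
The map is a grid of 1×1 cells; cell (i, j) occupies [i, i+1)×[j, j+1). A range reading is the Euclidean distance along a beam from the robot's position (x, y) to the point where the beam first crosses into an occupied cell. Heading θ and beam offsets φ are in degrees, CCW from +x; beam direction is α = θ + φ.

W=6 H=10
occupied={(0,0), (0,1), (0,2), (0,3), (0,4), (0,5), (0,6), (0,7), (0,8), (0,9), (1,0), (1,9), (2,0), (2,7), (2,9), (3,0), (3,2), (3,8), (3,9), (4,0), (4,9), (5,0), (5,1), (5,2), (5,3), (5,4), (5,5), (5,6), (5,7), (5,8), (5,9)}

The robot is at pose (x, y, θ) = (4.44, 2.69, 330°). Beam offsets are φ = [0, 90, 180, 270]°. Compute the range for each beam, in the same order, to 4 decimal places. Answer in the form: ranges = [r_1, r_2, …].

beam 1: φ=0°, α=330°
  d=(0.8660,-0.5000)  start (4,2)  tX=0.6466 tY=1.3800  stride 1/|dx|=1.1547 1/|dy|=2.0000
    cross x-line → (5,2), t=0.6466 (wall)
  → r_1 = 0.6466
beam 2: φ=90°, α=60°
  d=(0.5000,0.8660)  start (4,2)  tX=1.1200 tY=0.3580  stride 1/|dx|=2.0000 1/|dy|=1.1547
    cross y-line → (4,3), t=0.3580
    cross x-line → (5,3), t=1.1200 (wall)
  → r_2 = 1.1200
beam 3: φ=180°, α=150°
  d=(-0.8660,0.5000)  start (4,2)  tX=0.5081 tY=0.6200  stride 1/|dx|=1.1547 1/|dy|=2.0000
    cross x-line → (3,2), t=0.5081 (wall)
  → r_3 = 0.5081
beam 4: φ=270°, α=240°
  d=(-0.5000,-0.8660)  start (4,2)  tX=0.8800 tY=0.7967  stride 1/|dx|=2.0000 1/|dy|=1.1547
    cross y-line → (4,1), t=0.7967
    cross x-line → (3,1), t=0.8800
    cross y-line → (3,0), t=1.9514 (wall)
  → r_4 = 1.9514

ranges = [0.6466, 1.1200, 0.5081, 1.9514]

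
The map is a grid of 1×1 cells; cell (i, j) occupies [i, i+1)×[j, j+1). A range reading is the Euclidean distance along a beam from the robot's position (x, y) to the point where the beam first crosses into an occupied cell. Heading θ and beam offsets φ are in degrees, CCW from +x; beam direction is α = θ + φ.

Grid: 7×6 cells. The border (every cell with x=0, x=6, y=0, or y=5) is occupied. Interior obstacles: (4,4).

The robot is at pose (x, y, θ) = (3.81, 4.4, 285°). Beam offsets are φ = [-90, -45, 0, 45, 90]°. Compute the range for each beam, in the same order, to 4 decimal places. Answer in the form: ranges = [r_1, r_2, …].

beam 1: φ=-90°, α=195°
  cosα=-0.9659 sinα=-0.2588 | (3,4) | tMaxX 0.8386 tMaxY 1.5455 | tΔX 1.0353 tΔY 3.8637
    t=0.8386 [x] (2,4)
    t=1.5455 [y] (2,3)
    t=1.8738 [x] (1,3)
    t=2.9091 [x] (0,3) — stop
  → r_1 = 2.9091
beam 2: φ=-45°, α=240°
  cosα=-0.5000 sinα=-0.8660 | (3,4) | tMaxX 1.6200 tMaxY 0.4619 | tΔX 2.0000 tΔY 1.1547
    t=0.4619 [y] (3,3)
    t=1.6166 [y] (3,2)
    t=1.6200 [x] (2,2)
    t=2.7713 [y] (2,1)
    t=3.6200 [x] (1,1)
    t=3.9260 [y] (1,0) — stop
  → r_2 = 3.9260
beam 3: φ=0°, α=285°
  cosα=0.2588 sinα=-0.9659 | (3,4) | tMaxX 0.7341 tMaxY 0.4141 | tΔX 3.8637 tΔY 1.0353
    t=0.4141 [y] (3,3)
    t=0.7341 [x] (4,3)
    t=1.4494 [y] (4,2)
    t=2.4847 [y] (4,1)
    t=3.5199 [y] (4,0) — stop
  → r_3 = 3.5199
beam 4: φ=45°, α=330°
  cosα=0.8660 sinα=-0.5000 | (3,4) | tMaxX 0.2194 tMaxY 0.8000 | tΔX 1.1547 tΔY 2.0000
    t=0.2194 [x] (4,4) — stop
  → r_4 = 0.2194
beam 5: φ=90°, α=15°
  cosα=0.9659 sinα=0.2588 | (3,4) | tMaxX 0.1967 tMaxY 2.3182 | tΔX 1.0353 tΔY 3.8637
    t=0.1967 [x] (4,4) — stop
  → r_5 = 0.1967

ranges = [2.9091, 3.9260, 3.5199, 0.2194, 0.1967]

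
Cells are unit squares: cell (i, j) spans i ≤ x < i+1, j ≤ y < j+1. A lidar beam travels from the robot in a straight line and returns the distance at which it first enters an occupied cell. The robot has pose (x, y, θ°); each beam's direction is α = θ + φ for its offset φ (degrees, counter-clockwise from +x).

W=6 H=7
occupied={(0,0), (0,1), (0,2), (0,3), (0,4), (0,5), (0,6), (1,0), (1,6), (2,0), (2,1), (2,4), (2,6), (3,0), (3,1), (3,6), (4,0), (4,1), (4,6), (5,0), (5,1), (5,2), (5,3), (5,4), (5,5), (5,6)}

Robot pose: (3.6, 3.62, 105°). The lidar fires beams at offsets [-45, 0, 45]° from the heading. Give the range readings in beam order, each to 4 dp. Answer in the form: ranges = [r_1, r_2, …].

beam 1: φ=-45°, α=60°
  cosα=0.5000 sinα=0.8660 | (3,3) | tMaxX 0.8000 tMaxY 0.4388 | tΔX 2.0000 tΔY 1.1547
    t=0.4388 [y] (3,4)
    t=0.8000 [x] (4,4)
    t=1.5935 [y] (4,5)
    t=2.7482 [y] (4,6) — stop
  → r_1 = 2.7482
beam 2: φ=0°, α=105°
  cosα=-0.2588 sinα=0.9659 | (3,3) | tMaxX 2.3182 tMaxY 0.3934 | tΔX 3.8637 tΔY 1.0353
    t=0.3934 [y] (3,4)
    t=1.4287 [y] (3,5)
    t=2.3182 [x] (2,5)
    t=2.4640 [y] (2,6) — stop
  → r_2 = 2.4640
beam 3: φ=45°, α=150°
  cosα=-0.8660 sinα=0.5000 | (3,3) | tMaxX 0.6928 tMaxY 0.7600 | tΔX 1.1547 tΔY 2.0000
    t=0.6928 [x] (2,3)
    t=0.7600 [y] (2,4) — stop
  → r_3 = 0.7600

ranges = [2.7482, 2.4640, 0.7600]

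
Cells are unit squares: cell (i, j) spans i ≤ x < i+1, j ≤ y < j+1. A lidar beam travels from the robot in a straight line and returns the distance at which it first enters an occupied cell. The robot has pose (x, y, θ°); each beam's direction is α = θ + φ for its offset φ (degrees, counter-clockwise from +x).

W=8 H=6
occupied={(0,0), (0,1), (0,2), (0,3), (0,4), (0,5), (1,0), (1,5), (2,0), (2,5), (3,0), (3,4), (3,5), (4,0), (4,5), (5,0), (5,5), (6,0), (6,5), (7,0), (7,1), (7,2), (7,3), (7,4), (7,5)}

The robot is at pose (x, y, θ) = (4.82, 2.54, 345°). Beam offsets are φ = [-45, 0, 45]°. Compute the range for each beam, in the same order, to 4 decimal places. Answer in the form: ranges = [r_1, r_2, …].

beam 1: φ=-45°, α=300°
  cosα=0.5000 sinα=-0.8660 | (4,2) | tMaxX 0.3600 tMaxY 0.6235 | tΔX 2.0000 tΔY 1.1547
    t=0.3600 [x] (5,2)
    t=0.6235 [y] (5,1)
    t=1.7782 [y] (5,0) — stop
  → r_1 = 1.7782
beam 2: φ=0°, α=345°
  cosα=0.9659 sinα=-0.2588 | (4,2) | tMaxX 0.1863 tMaxY 2.0864 | tΔX 1.0353 tΔY 3.8637
    t=0.1863 [x] (5,2)
    t=1.2216 [x] (6,2)
    t=2.0864 [y] (6,1)
    t=2.2569 [x] (7,1) — stop
  → r_2 = 2.2569
beam 3: φ=45°, α=30°
  cosα=0.8660 sinα=0.5000 | (4,2) | tMaxX 0.2078 tMaxY 0.9200 | tΔX 1.1547 tΔY 2.0000
    t=0.2078 [x] (5,2)
    t=0.9200 [y] (5,3)
    t=1.3625 [x] (6,3)
    t=2.5172 [x] (7,3) — stop
  → r_3 = 2.5172

ranges = [1.7782, 2.2569, 2.5172]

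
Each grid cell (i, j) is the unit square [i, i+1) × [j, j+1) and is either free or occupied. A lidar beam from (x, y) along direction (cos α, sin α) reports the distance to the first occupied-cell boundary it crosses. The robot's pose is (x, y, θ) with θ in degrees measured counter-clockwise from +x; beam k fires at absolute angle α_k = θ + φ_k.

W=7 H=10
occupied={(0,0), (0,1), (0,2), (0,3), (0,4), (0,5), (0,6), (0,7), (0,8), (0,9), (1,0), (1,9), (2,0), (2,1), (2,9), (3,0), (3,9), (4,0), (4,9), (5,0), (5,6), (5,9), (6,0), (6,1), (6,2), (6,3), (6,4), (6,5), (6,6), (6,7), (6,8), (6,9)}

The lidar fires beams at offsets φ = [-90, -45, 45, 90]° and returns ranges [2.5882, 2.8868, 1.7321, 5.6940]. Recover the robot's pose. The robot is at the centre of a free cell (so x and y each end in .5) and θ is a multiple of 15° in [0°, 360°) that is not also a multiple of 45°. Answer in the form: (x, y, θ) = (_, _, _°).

Candidates: 38 free-cell centres × 16 headings = 608 poses. Raycast each; keep the one whose scan matches to 4 dp.
  (5.5, 7.5, 345°): beam 1 = 0.5176 ≠ 2.5882 ✗
  (3.5, 7.5, 120°): beam 1 = 2.8868 ≠ 2.5882 ✗
  (1.5, 8.5, 285°): beam 1 = 0.5176 ≠ 2.5882 ✗
  (5.5, 3.5, 75°): beam 1 = 0.5176 ≠ 2.5882 ✗
  (3.5, 4.5, 30°): beam 1 = 4.0415 ≠ 2.5882 ✗
  …
  (2.5, 6.5, 165°): r_1=2.5882, r_2=2.8868, r_3=1.7321, r_4=5.6940 — all match ✓
No second candidate reproduces the full scan.

(x, y, θ) = (2.5, 6.5, 165°)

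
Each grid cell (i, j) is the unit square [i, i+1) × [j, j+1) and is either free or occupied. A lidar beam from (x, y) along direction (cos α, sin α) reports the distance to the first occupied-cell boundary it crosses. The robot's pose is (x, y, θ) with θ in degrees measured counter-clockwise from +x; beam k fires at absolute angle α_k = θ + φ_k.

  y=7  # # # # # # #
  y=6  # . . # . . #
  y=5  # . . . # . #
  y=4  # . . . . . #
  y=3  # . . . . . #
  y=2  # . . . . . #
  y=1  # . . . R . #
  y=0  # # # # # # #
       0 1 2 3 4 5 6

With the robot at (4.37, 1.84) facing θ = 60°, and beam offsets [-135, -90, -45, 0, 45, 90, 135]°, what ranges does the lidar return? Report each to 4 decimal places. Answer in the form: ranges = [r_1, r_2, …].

ranges = [0.8696, 1.6800, 1.6875, 3.2600, 4.3067, 3.8913, 3.2455]

beam 1: φ=-135°, α=285°
  cosα=0.2588 sinα=-0.9659 | (4,1) | tMaxX 2.4341 tMaxY 0.8696 | tΔX 3.8637 tΔY 1.0353
    t=0.8696 [y] (4,0) — stop
  → r_1 = 0.8696
beam 2: φ=-90°, α=330°
  cosα=0.8660 sinα=-0.5000 | (4,1) | tMaxX 0.7275 tMaxY 1.6800 | tΔX 1.1547 tΔY 2.0000
    t=0.7275 [x] (5,1)
    t=1.6800 [y] (5,0) — stop
  → r_2 = 1.6800
beam 3: φ=-45°, α=15°
  cosα=0.9659 sinα=0.2588 | (4,1) | tMaxX 0.6522 tMaxY 0.6182 | tΔX 1.0353 tΔY 3.8637
    t=0.6182 [y] (4,2)
    t=0.6522 [x] (5,2)
    t=1.6875 [x] (6,2) — stop
  → r_3 = 1.6875
beam 4: φ=0°, α=60°
  cosα=0.5000 sinα=0.8660 | (4,1) | tMaxX 1.2600 tMaxY 0.1848 | tΔX 2.0000 tΔY 1.1547
    t=0.1848 [y] (4,2)
    t=1.2600 [x] (5,2)
    t=1.3395 [y] (5,3)
    t=2.4942 [y] (5,4)
    t=3.2600 [x] (6,4) — stop
  → r_4 = 3.2600
beam 5: φ=45°, α=105°
  cosα=-0.2588 sinα=0.9659 | (4,1) | tMaxX 1.4296 tMaxY 0.1656 | tΔX 3.8637 tΔY 1.0353
    t=0.1656 [y] (4,2)
    t=1.2009 [y] (4,3)
    t=1.4296 [x] (3,3)
    t=2.2362 [y] (3,4)
    t=3.2715 [y] (3,5)
    t=4.3067 [y] (3,6) — stop
  → r_5 = 4.3067
beam 6: φ=90°, α=150°
  cosα=-0.8660 sinα=0.5000 | (4,1) | tMaxX 0.4272 tMaxY 0.3200 | tΔX 1.1547 tΔY 2.0000
    t=0.3200 [y] (4,2)
    t=0.4272 [x] (3,2)
    t=1.5819 [x] (2,2)
    t=2.3200 [y] (2,3)
    t=2.7366 [x] (1,3)
    t=3.8913 [x] (0,3) — stop
  → r_6 = 3.8913
beam 7: φ=135°, α=195°
  cosα=-0.9659 sinα=-0.2588 | (4,1) | tMaxX 0.3831 tMaxY 3.2455 | tΔX 1.0353 tΔY 3.8637
    t=0.3831 [x] (3,1)
    t=1.4183 [x] (2,1)
    t=2.4536 [x] (1,1)
    t=3.2455 [y] (1,0) — stop
  → r_7 = 3.2455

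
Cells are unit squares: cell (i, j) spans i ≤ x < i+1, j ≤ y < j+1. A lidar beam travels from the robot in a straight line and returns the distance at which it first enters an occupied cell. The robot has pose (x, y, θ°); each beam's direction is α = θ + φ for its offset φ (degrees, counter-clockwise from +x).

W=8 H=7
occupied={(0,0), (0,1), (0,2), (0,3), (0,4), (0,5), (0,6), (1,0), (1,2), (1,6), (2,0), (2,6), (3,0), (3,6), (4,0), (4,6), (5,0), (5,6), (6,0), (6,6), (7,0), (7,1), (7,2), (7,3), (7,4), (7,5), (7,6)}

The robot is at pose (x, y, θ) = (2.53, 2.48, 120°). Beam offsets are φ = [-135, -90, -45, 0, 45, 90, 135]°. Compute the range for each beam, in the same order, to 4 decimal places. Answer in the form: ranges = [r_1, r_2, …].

beam 1: φ=-135°, α=345°
  direction (0.9659, -0.2588); cell (2,2); t to first gridline: x 0.4866, y 1.8546 (then +1.0353 / +3.8637)
    (3,2) via x @ 0.4866
    (4,2) via x @ 1.5219
    (4,1) via y @ 1.8546
    (5,1) via x @ 2.5571
    (6,1) via x @ 3.5924
    (7,1) via x @ 4.6277  # hit
  → r_1 = 4.6277
beam 2: φ=-90°, α=30°
  direction (0.8660, 0.5000); cell (2,2); t to first gridline: x 0.5427, y 1.0400 (then +1.1547 / +2.0000)
    (3,2) via x @ 0.5427
    (3,3) via y @ 1.0400
    (4,3) via x @ 1.6974
    (5,3) via x @ 2.8521
    (5,4) via y @ 3.0400
    (6,4) via x @ 4.0068
    (6,5) via y @ 5.0400
    (7,5) via x @ 5.1615  # hit
  → r_2 = 5.1615
beam 3: φ=-45°, α=75°
  direction (0.2588, 0.9659); cell (2,2); t to first gridline: x 1.8159, y 0.5383 (then +3.8637 / +1.0353)
    (2,3) via y @ 0.5383
    (2,4) via y @ 1.5736
    (3,4) via x @ 1.8159
    (3,5) via y @ 2.6089
    (3,6) via y @ 3.6442  # hit
  → r_3 = 3.6442
beam 4: φ=0°, α=120°
  direction (-0.5000, 0.8660); cell (2,2); t to first gridline: x 1.0600, y 0.6004 (then +2.0000 / +1.1547)
    (2,3) via y @ 0.6004
    (1,3) via x @ 1.0600
    (1,4) via y @ 1.7551
    (1,5) via y @ 2.9098
    (0,5) via x @ 3.0600  # hit
  → r_4 = 3.0600
beam 5: φ=45°, α=165°
  direction (-0.9659, 0.2588); cell (2,2); t to first gridline: x 0.5487, y 2.0091 (then +1.0353 / +3.8637)
    (1,2) via x @ 0.5487  # hit
  → r_5 = 0.5487
beam 6: φ=90°, α=210°
  direction (-0.8660, -0.5000); cell (2,2); t to first gridline: x 0.6120, y 0.9600 (then +1.1547 / +2.0000)
    (1,2) via x @ 0.6120  # hit
  → r_6 = 0.6120
beam 7: φ=135°, α=255°
  direction (-0.2588, -0.9659); cell (2,2); t to first gridline: x 2.0478, y 0.4969 (then +3.8637 / +1.0353)
    (2,1) via y @ 0.4969
    (2,0) via y @ 1.5322  # hit
  → r_7 = 1.5322

ranges = [4.6277, 5.1615, 3.6442, 3.0600, 0.5487, 0.6120, 1.5322]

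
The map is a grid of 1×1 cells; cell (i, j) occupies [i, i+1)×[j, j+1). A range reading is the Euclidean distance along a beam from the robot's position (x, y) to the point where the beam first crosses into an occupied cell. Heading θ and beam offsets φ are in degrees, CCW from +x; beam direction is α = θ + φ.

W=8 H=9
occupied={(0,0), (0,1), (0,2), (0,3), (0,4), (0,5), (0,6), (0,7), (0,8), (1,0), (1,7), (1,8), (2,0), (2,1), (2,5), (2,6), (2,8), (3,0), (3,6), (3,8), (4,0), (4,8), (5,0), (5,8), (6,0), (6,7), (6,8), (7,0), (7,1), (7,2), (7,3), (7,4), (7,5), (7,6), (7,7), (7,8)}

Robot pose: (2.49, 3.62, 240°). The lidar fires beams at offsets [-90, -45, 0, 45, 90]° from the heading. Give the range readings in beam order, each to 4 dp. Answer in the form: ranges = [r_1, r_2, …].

ranges = [1.7205, 1.5426, 2.9800, 1.6771, 5.2077]

beam 1: φ=-90°, α=150°
  direction (-0.8660, 0.5000); cell (2,3); t to first gridline: x 0.5658, y 0.7600 (then +1.1547 / +2.0000)
    (1,3) via x @ 0.5658
    (1,4) via y @ 0.7600
    (0,4) via x @ 1.7205  # hit
  → r_1 = 1.7205
beam 2: φ=-45°, α=195°
  direction (-0.9659, -0.2588); cell (2,3); t to first gridline: x 0.5073, y 2.3955 (then +1.0353 / +3.8637)
    (1,3) via x @ 0.5073
    (0,3) via x @ 1.5426  # hit
  → r_2 = 1.5426
beam 3: φ=0°, α=240°
  direction (-0.5000, -0.8660); cell (2,3); t to first gridline: x 0.9800, y 0.7159 (then +2.0000 / +1.1547)
    (2,2) via y @ 0.7159
    (1,2) via x @ 0.9800
    (1,1) via y @ 1.8706
    (0,1) via x @ 2.9800  # hit
  → r_3 = 2.9800
beam 4: φ=45°, α=285°
  direction (0.2588, -0.9659); cell (2,3); t to first gridline: x 1.9705, y 0.6419 (then +3.8637 / +1.0353)
    (2,2) via y @ 0.6419
    (2,1) via y @ 1.6771  # hit
  → r_4 = 1.6771
beam 5: φ=90°, α=330°
  direction (0.8660, -0.5000); cell (2,3); t to first gridline: x 0.5889, y 1.2400 (then +1.1547 / +2.0000)
    (3,3) via x @ 0.5889
    (3,2) via y @ 1.2400
    (4,2) via x @ 1.7436
    (5,2) via x @ 2.8983
    (5,1) via y @ 3.2400
    (6,1) via x @ 4.0530
    (7,1) via x @ 5.2077  # hit
  → r_5 = 5.2077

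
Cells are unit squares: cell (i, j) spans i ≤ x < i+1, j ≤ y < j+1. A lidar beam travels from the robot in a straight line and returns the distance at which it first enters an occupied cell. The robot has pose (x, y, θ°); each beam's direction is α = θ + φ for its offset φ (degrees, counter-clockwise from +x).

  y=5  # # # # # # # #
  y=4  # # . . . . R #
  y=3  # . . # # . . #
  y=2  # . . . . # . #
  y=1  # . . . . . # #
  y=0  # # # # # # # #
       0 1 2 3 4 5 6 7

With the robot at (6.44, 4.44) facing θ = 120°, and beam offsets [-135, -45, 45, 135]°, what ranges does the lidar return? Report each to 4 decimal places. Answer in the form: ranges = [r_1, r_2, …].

beam 1: φ=-135°, α=345°
  direction (0.9659, -0.2588); cell (6,4); t to first gridline: x 0.5798, y 1.7000 (then +1.0353 / +3.8637)
    (7,4) via x @ 0.5798  # hit
  → r_1 = 0.5798
beam 2: φ=-45°, α=75°
  direction (0.2588, 0.9659); cell (6,4); t to first gridline: x 2.1637, y 0.5798 (then +3.8637 / +1.0353)
    (6,5) via y @ 0.5798  # hit
  → r_2 = 0.5798
beam 3: φ=45°, α=165°
  direction (-0.9659, 0.2588); cell (6,4); t to first gridline: x 0.4555, y 2.1637 (then +1.0353 / +3.8637)
    (5,4) via x @ 0.4555
    (4,4) via x @ 1.4908
    (4,5) via y @ 2.1637  # hit
  → r_3 = 2.1637
beam 4: φ=135°, α=255°
  direction (-0.2588, -0.9659); cell (6,4); t to first gridline: x 1.7000, y 0.4555 (then +3.8637 / +1.0353)
    (6,3) via y @ 0.4555
    (6,2) via y @ 1.4908
    (5,2) via x @ 1.7000  # hit
  → r_4 = 1.7000

ranges = [0.5798, 0.5798, 2.1637, 1.7000]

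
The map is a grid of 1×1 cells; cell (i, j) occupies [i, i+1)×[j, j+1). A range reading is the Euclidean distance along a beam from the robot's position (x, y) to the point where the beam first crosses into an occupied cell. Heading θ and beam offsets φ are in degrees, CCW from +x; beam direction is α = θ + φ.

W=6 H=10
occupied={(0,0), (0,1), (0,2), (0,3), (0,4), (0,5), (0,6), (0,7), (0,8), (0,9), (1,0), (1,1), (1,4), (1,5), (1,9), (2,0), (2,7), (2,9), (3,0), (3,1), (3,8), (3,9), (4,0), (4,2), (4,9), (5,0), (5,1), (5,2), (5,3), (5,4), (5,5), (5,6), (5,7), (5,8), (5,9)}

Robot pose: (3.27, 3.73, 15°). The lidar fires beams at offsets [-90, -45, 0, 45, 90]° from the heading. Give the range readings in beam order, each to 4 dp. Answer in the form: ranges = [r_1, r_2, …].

beam 1: φ=-90°, α=285°
  dir = (cos 285°, sin 285°) = (0.2588, -0.9659); from cell (3,3)
  next x-line at t=2.8205, next y-line at t=0.7558; Δt_x=3.8637, Δt_y=1.0353
    y: enter (3,2) at t=0.7558
    y: enter (3,1) at t=1.7910 ← occupied
  → r_1 = 1.7910
beam 2: φ=-45°, α=330°
  dir = (cos 330°, sin 330°) = (0.8660, -0.5000); from cell (3,3)
  next x-line at t=0.8429, next y-line at t=1.4600; Δt_x=1.1547, Δt_y=2.0000
    x: enter (4,3) at t=0.8429
    y: enter (4,2) at t=1.4600 ← occupied
  → r_2 = 1.4600
beam 3: φ=0°, α=15°
  dir = (cos 15°, sin 15°) = (0.9659, 0.2588); from cell (3,3)
  next x-line at t=0.7558, next y-line at t=1.0432; Δt_x=1.0353, Δt_y=3.8637
    x: enter (4,3) at t=0.7558
    y: enter (4,4) at t=1.0432
    x: enter (5,4) at t=1.7910 ← occupied
  → r_3 = 1.7910
beam 4: φ=45°, α=60°
  dir = (cos 60°, sin 60°) = (0.5000, 0.8660); from cell (3,3)
  next x-line at t=1.4600, next y-line at t=0.3118; Δt_x=2.0000, Δt_y=1.1547
    y: enter (3,4) at t=0.3118
    x: enter (4,4) at t=1.4600
    y: enter (4,5) at t=1.4665
    y: enter (4,6) at t=2.6212
    x: enter (5,6) at t=3.4600 ← occupied
  → r_4 = 3.4600
beam 5: φ=90°, α=105°
  dir = (cos 105°, sin 105°) = (-0.2588, 0.9659); from cell (3,3)
  next x-line at t=1.0432, next y-line at t=0.2795; Δt_x=3.8637, Δt_y=1.0353
    y: enter (3,4) at t=0.2795
    x: enter (2,4) at t=1.0432
    y: enter (2,5) at t=1.3148
    y: enter (2,6) at t=2.3501
    y: enter (2,7) at t=3.3854 ← occupied
  → r_5 = 3.3854

ranges = [1.7910, 1.4600, 1.7910, 3.4600, 3.3854]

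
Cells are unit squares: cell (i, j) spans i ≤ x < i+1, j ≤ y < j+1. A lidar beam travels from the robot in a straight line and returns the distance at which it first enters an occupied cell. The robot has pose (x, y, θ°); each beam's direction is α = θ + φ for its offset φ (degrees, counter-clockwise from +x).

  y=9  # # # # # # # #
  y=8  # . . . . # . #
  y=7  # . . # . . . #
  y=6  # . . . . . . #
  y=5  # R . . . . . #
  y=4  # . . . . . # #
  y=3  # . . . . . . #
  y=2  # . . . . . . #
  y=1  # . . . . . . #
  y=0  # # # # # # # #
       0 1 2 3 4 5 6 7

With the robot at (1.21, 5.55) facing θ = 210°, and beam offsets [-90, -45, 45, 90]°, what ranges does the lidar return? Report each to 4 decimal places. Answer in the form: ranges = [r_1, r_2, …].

ranges = [0.4200, 0.2174, 0.8114, 5.2539]

beam 1: φ=-90°, α=120°
  dir = (cos 120°, sin 120°) = (-0.5000, 0.8660); from cell (1,5)
  next x-line at t=0.4200, next y-line at t=0.5196; Δt_x=2.0000, Δt_y=1.1547
    x: enter (0,5) at t=0.4200 ← occupied
  → r_1 = 0.4200
beam 2: φ=-45°, α=165°
  dir = (cos 165°, sin 165°) = (-0.9659, 0.2588); from cell (1,5)
  next x-line at t=0.2174, next y-line at t=1.7387; Δt_x=1.0353, Δt_y=3.8637
    x: enter (0,5) at t=0.2174 ← occupied
  → r_2 = 0.2174
beam 3: φ=45°, α=255°
  dir = (cos 255°, sin 255°) = (-0.2588, -0.9659); from cell (1,5)
  next x-line at t=0.8114, next y-line at t=0.5694; Δt_x=3.8637, Δt_y=1.0353
    y: enter (1,4) at t=0.5694
    x: enter (0,4) at t=0.8114 ← occupied
  → r_3 = 0.8114
beam 4: φ=90°, α=300°
  dir = (cos 300°, sin 300°) = (0.5000, -0.8660); from cell (1,5)
  next x-line at t=1.5800, next y-line at t=0.6351; Δt_x=2.0000, Δt_y=1.1547
    y: enter (1,4) at t=0.6351
    x: enter (2,4) at t=1.5800
    y: enter (2,3) at t=1.7898
    y: enter (2,2) at t=2.9445
    x: enter (3,2) at t=3.5800
    y: enter (3,1) at t=4.0992
    y: enter (3,0) at t=5.2539 ← occupied
  → r_4 = 5.2539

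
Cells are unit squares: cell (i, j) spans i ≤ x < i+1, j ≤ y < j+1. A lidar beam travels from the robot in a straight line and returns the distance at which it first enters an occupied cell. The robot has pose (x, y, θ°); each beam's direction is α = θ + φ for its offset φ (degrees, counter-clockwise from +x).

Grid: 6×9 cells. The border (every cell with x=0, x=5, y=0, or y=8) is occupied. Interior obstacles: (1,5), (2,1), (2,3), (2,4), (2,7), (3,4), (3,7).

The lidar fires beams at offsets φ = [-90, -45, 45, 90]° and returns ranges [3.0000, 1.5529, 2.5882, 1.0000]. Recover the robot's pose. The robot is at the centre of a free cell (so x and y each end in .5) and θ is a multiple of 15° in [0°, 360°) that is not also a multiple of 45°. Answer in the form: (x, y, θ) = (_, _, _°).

(x, y, θ) = (3.5, 2.5, 150°)

Enumerate (i+0.5, j+0.5, θ) over the 21 free cells and 16 admissible headings. For each, cast all 4 beams and compare to the given ranges.
  (3.5, 6.5, 150°): beam 1 = 0.5774 ≠ 3.0000 ✗
  (4.5, 7.5, 330°): beam 1 = 2.8868 ≠ 3.0000 ✗
  (3.5, 6.5, 165°): beam 1 = 0.5176 ≠ 3.0000 ✗
  (1.5, 1.5, 195°): beam 1 = 1.9319 ≠ 3.0000 ✗
  …
  (3.5, 2.5, 150°): r_1=3.0000, r_2=1.5529, r_3=2.5882, r_4=1.0000 — all match ✓
No second candidate reproduces the full scan.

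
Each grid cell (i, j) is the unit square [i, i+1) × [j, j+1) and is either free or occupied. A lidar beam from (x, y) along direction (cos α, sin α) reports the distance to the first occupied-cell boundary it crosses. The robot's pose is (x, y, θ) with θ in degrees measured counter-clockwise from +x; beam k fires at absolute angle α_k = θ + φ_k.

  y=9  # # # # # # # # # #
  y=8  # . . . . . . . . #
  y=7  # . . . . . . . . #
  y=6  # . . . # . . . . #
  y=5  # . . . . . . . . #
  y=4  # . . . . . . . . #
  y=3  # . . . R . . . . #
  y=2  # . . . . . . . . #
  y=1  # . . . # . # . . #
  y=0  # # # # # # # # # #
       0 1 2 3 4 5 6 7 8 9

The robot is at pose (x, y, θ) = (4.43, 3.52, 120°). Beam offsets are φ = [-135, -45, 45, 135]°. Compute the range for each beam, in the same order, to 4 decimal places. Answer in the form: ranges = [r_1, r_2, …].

beam 1: φ=-135°, α=345°
  d=(0.9659,-0.2588)  start (4,3)  tX=0.5901 tY=2.0091  stride 1/|dx|=1.0353 1/|dy|=3.8637
    cross x-line → (5,3), t=0.5901
    cross x-line → (6,3), t=1.6254
    cross y-line → (6,2), t=2.0091
    cross x-line → (7,2), t=2.6607
    cross x-line → (8,2), t=3.6959
    cross x-line → (9,2), t=4.7312 (wall)
  → r_1 = 4.7312
beam 2: φ=-45°, α=75°
  d=(0.2588,0.9659)  start (4,3)  tX=2.2023 tY=0.4969  stride 1/|dx|=3.8637 1/|dy|=1.0353
    cross y-line → (4,4), t=0.4969
    cross y-line → (4,5), t=1.5322
    cross x-line → (5,5), t=2.2023
    cross y-line → (5,6), t=2.5675
    cross y-line → (5,7), t=3.6028
    cross y-line → (5,8), t=4.6380
    cross y-line → (5,9), t=5.6733 (wall)
  → r_2 = 5.6733
beam 3: φ=45°, α=165°
  d=(-0.9659,0.2588)  start (4,3)  tX=0.4452 tY=1.8546  stride 1/|dx|=1.0353 1/|dy|=3.8637
    cross x-line → (3,3), t=0.4452
    cross x-line → (2,3), t=1.4804
    cross y-line → (2,4), t=1.8546
    cross x-line → (1,4), t=2.5157
    cross x-line → (0,4), t=3.5510 (wall)
  → r_3 = 3.5510
beam 4: φ=135°, α=255°
  d=(-0.2588,-0.9659)  start (4,3)  tX=1.6614 tY=0.5383  stride 1/|dx|=3.8637 1/|dy|=1.0353
    cross y-line → (4,2), t=0.5383
    cross y-line → (4,1), t=1.5736 (wall)
  → r_4 = 1.5736

ranges = [4.7312, 5.6733, 3.5510, 1.5736]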